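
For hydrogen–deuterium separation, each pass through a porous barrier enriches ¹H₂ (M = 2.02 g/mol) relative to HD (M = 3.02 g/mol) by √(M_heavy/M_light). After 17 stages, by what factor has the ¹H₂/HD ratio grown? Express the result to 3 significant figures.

30.5

Overall factor = α^17 with α = √(3.02/2.02), i.e. (3.02/2.02)^(17/2).
= 1.49505^(17/2) = 30.5.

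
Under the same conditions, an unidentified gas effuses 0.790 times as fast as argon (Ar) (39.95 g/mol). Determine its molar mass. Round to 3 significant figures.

Since effusion rate ∝ 1/√M, rate_X/rate_Ar = √(M_Ar/M_X).
0.790 = √(39.95/M_X)
M_X = 39.95 / 0.790² = 39.95 / 0.6241 = 64.0 g/mol

64.0 g/mol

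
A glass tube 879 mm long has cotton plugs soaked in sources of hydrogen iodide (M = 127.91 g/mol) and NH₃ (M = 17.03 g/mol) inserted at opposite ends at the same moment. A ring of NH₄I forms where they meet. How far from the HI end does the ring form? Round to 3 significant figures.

In equal time, each gas travels a distance ∝ its rate ∝ 1/√M, so d_HI/d_NH₃ = √(M_NH₃/M_HI) = √(17.03/127.91) = 0.3649.
With d_HI + d_NH₃ = 879 mm, d_NH₃ = 879/(1 + 0.3649) = 644.0 mm.
d_HI = 879 − 644.0 = 235 mm.

235 mm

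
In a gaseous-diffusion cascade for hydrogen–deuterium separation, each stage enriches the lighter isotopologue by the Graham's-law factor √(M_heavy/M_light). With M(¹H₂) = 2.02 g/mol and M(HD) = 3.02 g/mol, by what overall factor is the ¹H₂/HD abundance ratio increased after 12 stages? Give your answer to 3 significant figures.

Overall factor = α^12 with α = √(3.02/2.02), i.e. (3.02/2.02)^(12/2).
= 1.49505^6 = 11.2.

11.2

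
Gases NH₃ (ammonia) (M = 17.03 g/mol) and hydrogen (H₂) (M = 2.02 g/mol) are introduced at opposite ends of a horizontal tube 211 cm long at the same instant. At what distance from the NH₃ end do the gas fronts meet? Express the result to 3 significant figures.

54.1 cm

Distances travelled in equal time are proportional to diffusion rates, so d_NH₃/d_H₂ = √(M_H₂/M_NH₃) = √(2.02/17.03) = 0.3444.
With d_NH₃ + d_H₂ = 211 cm, d_H₂ = 211/(1 + 0.3444) = 156.9 cm.
d_NH₃ = 211 − 156.9 = 54.1 cm.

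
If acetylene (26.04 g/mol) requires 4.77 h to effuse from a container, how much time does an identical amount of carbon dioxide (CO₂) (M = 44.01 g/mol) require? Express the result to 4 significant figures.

6.201 h

Graham's law gives t_CO₂/t_C₂H₂ = √(M_CO₂/M_C₂H₂) = √(44.01/26.04) = √1.690 = 1.300.
So the time for CO₂ is 4.77 × 1.300 = 6.201 h.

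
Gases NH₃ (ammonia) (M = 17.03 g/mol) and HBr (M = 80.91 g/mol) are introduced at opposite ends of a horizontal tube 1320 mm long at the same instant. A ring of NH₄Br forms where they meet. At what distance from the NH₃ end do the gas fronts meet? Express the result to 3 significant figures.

905 mm

Distances travelled in equal time are proportional to diffusion rates, so d_NH₃/d_HBr = √(M_HBr/M_NH₃) = √(80.91/17.03) = 2.180.
With d_NH₃ + d_HBr = 1320 mm, d_HBr = 1320/(1 + 2.180) = 415.1 mm.
d_NH₃ = 1320 − 415.1 = 905 mm.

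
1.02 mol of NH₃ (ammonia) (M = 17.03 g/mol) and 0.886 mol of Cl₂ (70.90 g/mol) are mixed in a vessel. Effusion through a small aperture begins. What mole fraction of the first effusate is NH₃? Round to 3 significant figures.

0.701

Effusion rate of each component ∝ n_i/√M_i (partial pressure × 1/√M).
So x_NH₃ in the escaping gas = (n_NH₃/√M_NH₃) / Σ(n_i/√M_i)
= (1.02/√17.03) / (1.02/√17.03 + 0.886/√70.90) = 0.2472/(0.2472 + 0.1052) = 0.701.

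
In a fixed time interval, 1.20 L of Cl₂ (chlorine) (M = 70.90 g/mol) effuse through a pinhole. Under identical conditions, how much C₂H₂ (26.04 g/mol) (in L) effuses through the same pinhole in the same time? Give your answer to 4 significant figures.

1.980 L

Graham's law gives rate_C₂H₂/rate_Cl₂ = √(M_Cl₂/M_C₂H₂) = √(70.90/26.04) = √2.723 = 1.650.
So the volume for C₂H₂ is 1.20 × 1.650 = 1.980 L.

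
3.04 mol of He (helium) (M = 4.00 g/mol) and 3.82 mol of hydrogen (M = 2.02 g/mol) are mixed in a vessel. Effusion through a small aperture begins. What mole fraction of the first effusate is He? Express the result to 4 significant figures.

Each component's effusion rate ∝ (its partial pressure)·(1/√M) ∝ n_i/√M_i.
x_He(eff) = (n_He/√M_He) / (n_He/√M_He + n_H₂/√M_H₂)
= (3.04/√4.00) / (3.04/√4.00 + 3.82/√2.02) = 1.520/(1.520 + 2.688) = 0.3612.

0.3612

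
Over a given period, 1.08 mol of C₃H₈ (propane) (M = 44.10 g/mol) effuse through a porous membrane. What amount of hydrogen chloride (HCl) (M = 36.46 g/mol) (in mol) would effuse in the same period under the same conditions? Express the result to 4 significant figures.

1.188 mol

Since effusion rate ∝ 1/√M, rate_HCl/rate_C₃H₈ = √(M_C₃H₈/M_HCl) = √(44.10/36.46) = √1.210 = 1.100.
So the amount for HCl is 1.08 × 1.100 = 1.188 mol.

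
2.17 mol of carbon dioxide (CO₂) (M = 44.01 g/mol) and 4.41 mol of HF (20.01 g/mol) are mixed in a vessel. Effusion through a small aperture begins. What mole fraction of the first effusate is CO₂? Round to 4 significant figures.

Effusion rate of each component ∝ n_i/√M_i (partial pressure × 1/√M).
Mole fraction of CO₂ in the effusate = (n_CO₂/√M_CO₂) / (n_CO₂/√M_CO₂ + n_HF/√M_HF)
= (2.17/√44.01) / (2.17/√44.01 + 4.41/√20.01) = 0.3271/(0.3271 + 0.9859) = 0.2491.

0.2491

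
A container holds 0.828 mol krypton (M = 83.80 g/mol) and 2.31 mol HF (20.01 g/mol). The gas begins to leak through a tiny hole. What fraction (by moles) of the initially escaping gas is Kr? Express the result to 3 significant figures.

0.149

The effusion rate of species i is ∝ p_i/√M_i ∝ n_i/√M_i.
Mole fraction of Kr in the effusate = (n_Kr/√M_Kr) / (n_Kr/√M_Kr + n_HF/√M_HF)
= (0.828/√83.80) / (0.828/√83.80 + 2.31/√20.01) = 0.09045/(0.09045 + 0.5164) = 0.149.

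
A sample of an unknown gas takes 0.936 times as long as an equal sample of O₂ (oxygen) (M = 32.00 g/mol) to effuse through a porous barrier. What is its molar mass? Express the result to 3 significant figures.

Since effusion rate ∝ 1/√M, t_X/t_O₂ = √(M_X/M_O₂).
0.936 = √(M_X/32.00)
M_X = 32.00 × 0.936² = 32.00 × 0.8761 = 28.0 g/mol

28.0 g/mol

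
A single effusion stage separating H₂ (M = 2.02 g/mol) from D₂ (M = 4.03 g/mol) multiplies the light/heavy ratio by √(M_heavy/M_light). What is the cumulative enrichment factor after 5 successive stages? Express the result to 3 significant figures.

5.62

Overall factor = α^5 with α = √(4.03/2.02), i.e. (4.03/2.02)^(5/2).
= 1.99505^(5/2) = 5.62.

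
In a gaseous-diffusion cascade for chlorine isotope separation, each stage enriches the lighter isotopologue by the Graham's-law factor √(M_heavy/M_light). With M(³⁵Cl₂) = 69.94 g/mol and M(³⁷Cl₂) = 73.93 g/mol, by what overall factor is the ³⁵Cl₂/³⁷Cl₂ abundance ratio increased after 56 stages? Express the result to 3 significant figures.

The single-stage factor is √(M_heavy/M_light), so 56 stages give [√(73.93/69.94)]^56 = (73.93/69.94)^(56/2).
= 1.05705^28 = 4.73.

4.73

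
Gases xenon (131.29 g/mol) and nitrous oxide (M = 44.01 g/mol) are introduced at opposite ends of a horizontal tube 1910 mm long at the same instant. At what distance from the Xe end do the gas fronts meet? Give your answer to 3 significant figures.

Distances travelled in equal time are proportional to diffusion rates, so d_Xe/d_N₂O = √(M_N₂O/M_Xe) = √(44.01/131.29) = 0.5790.
With d_Xe + d_N₂O = 1910 mm, d_N₂O = 1910/(1 + 0.5790) = 1210 mm.
d_Xe = 1910 − 1210 = 700 mm.

700 mm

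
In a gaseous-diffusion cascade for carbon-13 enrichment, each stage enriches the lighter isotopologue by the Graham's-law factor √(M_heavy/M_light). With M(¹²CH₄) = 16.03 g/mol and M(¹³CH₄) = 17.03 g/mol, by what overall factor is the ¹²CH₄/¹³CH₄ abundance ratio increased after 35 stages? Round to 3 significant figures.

2.88

Each stage multiplies the ratio by α = √(17.03/16.03), so after 35 stages the overall factor is α^35 = (17.03/16.03)^(35/2).
= 1.06238^(35/2) = 2.88.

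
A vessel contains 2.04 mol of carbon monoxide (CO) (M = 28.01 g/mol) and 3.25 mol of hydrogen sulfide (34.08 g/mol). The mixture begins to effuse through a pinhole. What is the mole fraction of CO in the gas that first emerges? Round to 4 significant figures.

0.4091

Rate_i ∝ x_i/√M_i (Graham's law weighted by mole fraction), so the effusate composition follows n_i/√M_i.
x_CO(eff) = (n_CO/√M_CO) / (n_CO/√M_CO + n_H₂S/√M_H₂S)
= (2.04/√28.01) / (2.04/√28.01 + 3.25/√34.08) = 0.3855/(0.3855 + 0.5567) = 0.4091.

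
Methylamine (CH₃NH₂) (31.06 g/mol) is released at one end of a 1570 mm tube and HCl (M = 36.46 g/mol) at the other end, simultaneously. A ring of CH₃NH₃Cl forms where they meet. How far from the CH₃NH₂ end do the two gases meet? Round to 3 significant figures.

816 mm

Distances travelled in equal time are proportional to diffusion rates, so d_CH₃NH₂/d_HCl = √(M_HCl/M_CH₃NH₂) = √(36.46/31.06) = 1.083.
With d_CH₃NH₂ + d_HCl = 1570 mm, d_HCl = 1570/(1 + 1.083) = 753.6 mm.
d_CH₃NH₂ = 1570 − 753.6 = 816 mm.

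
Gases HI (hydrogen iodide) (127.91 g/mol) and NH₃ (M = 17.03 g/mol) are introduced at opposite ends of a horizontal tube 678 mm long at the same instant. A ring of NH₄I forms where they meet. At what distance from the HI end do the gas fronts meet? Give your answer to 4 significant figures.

Distances travelled in equal time are proportional to diffusion rates, so d_HI/d_NH₃ = √(M_NH₃/M_HI) = √(17.03/127.91) = 0.3649.
With d_HI + d_NH₃ = 678 mm, d_NH₃ = 678/(1 + 0.3649) = 496.7 mm.
d_HI = 678 − 496.7 = 181.3 mm.

181.3 mm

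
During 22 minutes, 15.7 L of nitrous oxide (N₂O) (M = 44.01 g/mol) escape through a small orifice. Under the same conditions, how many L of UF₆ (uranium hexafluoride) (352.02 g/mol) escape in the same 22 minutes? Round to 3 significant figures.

5.55 L

From Graham's law, rate_UF₆/rate_N₂O = √(M_N₂O/M_UF₆) = √(44.01/352.02) = √0.1250 = 0.3536.
So the volume for UF₆ is 15.7 × 0.3536 = 5.55 L.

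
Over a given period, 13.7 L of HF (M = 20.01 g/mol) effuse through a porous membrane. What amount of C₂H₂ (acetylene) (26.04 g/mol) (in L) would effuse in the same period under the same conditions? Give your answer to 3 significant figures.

Using Graham's law: rate_C₂H₂/rate_HF = √(M_HF/M_C₂H₂) = √(20.01/26.04) = √0.7684 = 0.8766.
So the volume for C₂H₂ is 13.7 × 0.8766 = 12.0 L.

12.0 L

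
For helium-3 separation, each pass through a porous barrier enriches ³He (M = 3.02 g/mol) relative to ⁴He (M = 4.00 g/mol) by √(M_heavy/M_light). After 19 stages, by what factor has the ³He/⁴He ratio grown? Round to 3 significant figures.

Overall factor = α^19 with α = √(4.00/3.02), i.e. (4.00/3.02)^(19/2).
= 1.32450^(19/2) = 14.4.

14.4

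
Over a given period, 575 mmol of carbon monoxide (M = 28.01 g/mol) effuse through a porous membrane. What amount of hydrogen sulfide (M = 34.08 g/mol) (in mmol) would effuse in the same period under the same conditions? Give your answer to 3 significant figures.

Using Graham's law: rate_H₂S/rate_CO = √(M_CO/M_H₂S) = √(28.01/34.08) = √0.8219 = 0.9066.
So the amount for H₂S is 575 × 0.9066 = 521 mmol.

521 mmol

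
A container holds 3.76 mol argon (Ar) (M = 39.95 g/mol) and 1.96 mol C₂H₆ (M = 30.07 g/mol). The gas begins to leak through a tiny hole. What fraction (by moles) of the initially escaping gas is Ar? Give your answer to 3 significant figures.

The effusion rate of species i is ∝ p_i/√M_i ∝ n_i/√M_i.
So x_Ar in the escaping gas = (n_Ar/√M_Ar) / Σ(n_i/√M_i)
= (3.76/√39.95) / (3.76/√39.95 + 1.96/√30.07) = 0.5949/(0.5949 + 0.3574) = 0.625.

0.625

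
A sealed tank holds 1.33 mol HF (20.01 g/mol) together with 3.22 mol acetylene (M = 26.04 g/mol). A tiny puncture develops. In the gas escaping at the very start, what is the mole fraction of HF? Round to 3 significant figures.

Effusion rate of each component ∝ n_i/√M_i (partial pressure × 1/√M).
x_HF(eff) = (n_HF/√M_HF) / (n_HF/√M_HF + n_C₂H₂/√M_C₂H₂)
= (1.33/√20.01) / (1.33/√20.01 + 3.22/√26.04) = 0.2973/(0.2973 + 0.6310) = 0.320.

0.320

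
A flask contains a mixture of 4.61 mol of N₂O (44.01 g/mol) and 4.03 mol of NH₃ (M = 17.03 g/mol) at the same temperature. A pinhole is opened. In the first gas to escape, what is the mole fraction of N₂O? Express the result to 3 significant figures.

The effusion rate of species i is ∝ p_i/√M_i ∝ n_i/√M_i.
x_N₂O(eff) = (n_N₂O/√M_N₂O) / (n_N₂O/√M_N₂O + n_NH₃/√M_NH₃)
= (4.61/√44.01) / (4.61/√44.01 + 4.03/√17.03) = 0.6949/(0.6949 + 0.9766) = 0.416.

0.416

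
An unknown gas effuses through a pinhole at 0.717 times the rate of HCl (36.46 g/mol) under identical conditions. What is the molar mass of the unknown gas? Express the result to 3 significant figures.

From Graham's law, rate_X/rate_HCl = √(M_HCl/M_X).
0.717 = √(36.46/M_X)
M_X = 36.46 / 0.717² = 36.46 / 0.5141 = 70.9 g/mol

70.9 g/mol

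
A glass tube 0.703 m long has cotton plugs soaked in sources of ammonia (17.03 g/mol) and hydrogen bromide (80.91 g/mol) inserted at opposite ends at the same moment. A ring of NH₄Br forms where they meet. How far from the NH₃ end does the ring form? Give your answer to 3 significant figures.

Graham's law gives d_NH₃/d_HBr = rate_NH₃/rate_HBr = √(M_HBr/M_NH₃) = √(80.91/17.03) = 2.180.
With d_NH₃ + d_HBr = 0.703 m, d_HBr = 0.703/(1 + 2.180) = 0.2211 m.
d_NH₃ = 0.703 − 0.2211 = 0.482 m.

0.482 m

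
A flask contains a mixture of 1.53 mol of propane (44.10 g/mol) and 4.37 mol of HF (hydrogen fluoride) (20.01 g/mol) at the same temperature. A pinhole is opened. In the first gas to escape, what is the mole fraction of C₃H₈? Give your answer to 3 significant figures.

The effusion rate of species i is ∝ p_i/√M_i ∝ n_i/√M_i.
x_C₃H₈(eff) = (n_C₃H₈/√M_C₃H₈) / (n_C₃H₈/√M_C₃H₈ + n_HF/√M_HF)
= (1.53/√44.10) / (1.53/√44.10 + 4.37/√20.01) = 0.2304/(0.2304 + 0.9769) = 0.191.

0.191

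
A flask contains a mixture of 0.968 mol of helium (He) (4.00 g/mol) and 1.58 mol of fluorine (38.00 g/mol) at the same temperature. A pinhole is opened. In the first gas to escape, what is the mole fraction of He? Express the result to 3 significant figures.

0.654

The effusion rate of species i is ∝ p_i/√M_i ∝ n_i/√M_i.
x_He(eff) = (n_He/√M_He) / (n_He/√M_He + n_F₂/√M_F₂)
= (0.968/√4.00) / (0.968/√4.00 + 1.58/√38.00) = 0.4840/(0.4840 + 0.2563) = 0.654.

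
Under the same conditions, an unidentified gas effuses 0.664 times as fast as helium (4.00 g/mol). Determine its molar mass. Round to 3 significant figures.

Graham's law gives rate_X/rate_He = √(M_He/M_X).
0.664 = √(4.00/M_X)
M_X = 4.00 / 0.664² = 4.00 / 0.4409 = 9.07 g/mol

9.07 g/mol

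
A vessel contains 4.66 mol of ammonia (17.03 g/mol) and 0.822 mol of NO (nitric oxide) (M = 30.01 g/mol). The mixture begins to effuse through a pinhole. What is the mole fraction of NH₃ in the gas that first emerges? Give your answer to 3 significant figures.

Rate_i ∝ x_i/√M_i (Graham's law weighted by mole fraction), so the effusate composition follows n_i/√M_i.
So x_NH₃ in the escaping gas = (n_NH₃/√M_NH₃) / Σ(n_i/√M_i)
= (4.66/√17.03) / (4.66/√17.03 + 0.822/√30.01) = 1.129/(1.129 + 0.1501) = 0.883.

0.883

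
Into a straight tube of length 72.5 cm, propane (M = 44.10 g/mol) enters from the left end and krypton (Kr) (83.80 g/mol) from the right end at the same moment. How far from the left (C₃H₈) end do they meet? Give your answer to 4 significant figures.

Distances travelled in equal time are proportional to diffusion rates, so d_C₃H₈/d_Kr = √(M_Kr/M_C₃H₈) = √(83.80/44.10) = 1.378.
With d_C₃H₈ + d_Kr = 72.5 cm, d_Kr = 72.5/(1 + 1.378) = 30.48 cm.
d_C₃H₈ = 72.5 − 30.48 = 42.02 cm.

42.02 cm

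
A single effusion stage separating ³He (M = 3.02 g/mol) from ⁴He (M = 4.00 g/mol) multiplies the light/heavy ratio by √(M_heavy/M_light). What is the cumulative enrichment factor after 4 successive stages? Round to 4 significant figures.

After 4 stages the ratio has grown by (√(4.00/3.02))^4 = (4.00/3.02)^(4/2).
= 1.32450^2 = 1.754.

1.754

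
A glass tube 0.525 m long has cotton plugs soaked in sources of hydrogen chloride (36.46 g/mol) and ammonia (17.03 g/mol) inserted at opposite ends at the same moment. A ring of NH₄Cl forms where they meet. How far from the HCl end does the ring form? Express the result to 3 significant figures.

0.213 m

Graham's law gives d_HCl/d_NH₃ = rate_HCl/rate_NH₃ = √(M_NH₃/M_HCl) = √(17.03/36.46) = 0.6834.
With d_HCl + d_NH₃ = 0.525 m, d_NH₃ = 0.525/(1 + 0.6834) = 0.3119 m.
d_HCl = 0.525 − 0.3119 = 0.213 m.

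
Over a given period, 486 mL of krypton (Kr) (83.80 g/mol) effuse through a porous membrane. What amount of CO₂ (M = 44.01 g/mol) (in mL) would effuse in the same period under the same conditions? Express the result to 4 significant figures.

670.6 mL

Graham's law gives rate_CO₂/rate_Kr = √(M_Kr/M_CO₂) = √(83.80/44.01) = √1.904 = 1.380.
So the volume for CO₂ is 486 × 1.380 = 670.6 mL.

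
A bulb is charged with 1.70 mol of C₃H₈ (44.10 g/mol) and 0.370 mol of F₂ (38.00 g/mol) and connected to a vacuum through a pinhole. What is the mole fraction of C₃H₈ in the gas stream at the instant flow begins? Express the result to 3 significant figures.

Effusion rate of each component ∝ n_i/√M_i (partial pressure × 1/√M).
So x_C₃H₈ in the escaping gas = (n_C₃H₈/√M_C₃H₈) / Σ(n_i/√M_i)
= (1.70/√44.10) / (1.70/√44.10 + 0.370/√38.00) = 0.2560/(0.2560 + 0.06002) = 0.810.

0.810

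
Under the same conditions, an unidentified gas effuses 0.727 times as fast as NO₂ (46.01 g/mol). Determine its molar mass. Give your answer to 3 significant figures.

Since effusion rate ∝ 1/√M, rate_X/rate_NO₂ = √(M_NO₂/M_X).
0.727 = √(46.01/M_X)
M_X = 46.01 / 0.727² = 46.01 / 0.5285 = 87.1 g/mol

87.1 g/mol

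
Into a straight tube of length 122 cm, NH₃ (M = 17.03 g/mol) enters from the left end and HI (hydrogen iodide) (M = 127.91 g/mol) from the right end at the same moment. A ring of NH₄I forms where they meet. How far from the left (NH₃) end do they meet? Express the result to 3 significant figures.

89.4 cm

The fronts meet when d_NH₃ + d_HI = L with d_NH₃/d_HI = √(M_HI/M_NH₃) (Graham's law). Here √(M_HI/M_NH₃) = √(127.91/17.03) = 2.741.
With d_NH₃ + d_HI = 122 cm, d_HI = 122/(1 + 2.741) = 32.62 cm.
d_NH₃ = 122 − 32.62 = 89.4 cm.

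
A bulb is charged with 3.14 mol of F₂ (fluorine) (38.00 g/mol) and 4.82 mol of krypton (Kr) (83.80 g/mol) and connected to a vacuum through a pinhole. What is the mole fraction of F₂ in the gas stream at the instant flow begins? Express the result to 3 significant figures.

0.492

Effusion rate of each component ∝ n_i/√M_i (partial pressure × 1/√M).
x_F₂(eff) = (n_F₂/√M_F₂) / (n_F₂/√M_F₂ + n_Kr/√M_Kr)
= (3.14/√38.00) / (3.14/√38.00 + 4.82/√83.80) = 0.5094/(0.5094 + 0.5265) = 0.492.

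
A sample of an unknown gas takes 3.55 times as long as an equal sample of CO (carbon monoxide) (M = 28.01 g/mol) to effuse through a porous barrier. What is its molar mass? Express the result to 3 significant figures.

Since effusion rate ∝ 1/√M, t_X/t_CO = √(M_X/M_CO).
3.55 = √(M_X/28.01)
M_X = 28.01 × 3.55² = 28.01 × 12.60 = 353 g/mol

353 g/mol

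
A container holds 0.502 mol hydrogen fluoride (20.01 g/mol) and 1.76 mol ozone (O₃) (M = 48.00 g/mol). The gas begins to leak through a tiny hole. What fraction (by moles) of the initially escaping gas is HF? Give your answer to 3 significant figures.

0.306

The effusion rate of species i is ∝ p_i/√M_i ∝ n_i/√M_i.
x_HF(eff) = (n_HF/√M_HF) / (n_HF/√M_HF + n_O₃/√M_O₃)
= (0.502/√20.01) / (0.502/√20.01 + 1.76/√48.00) = 0.1122/(0.1122 + 0.2540) = 0.306.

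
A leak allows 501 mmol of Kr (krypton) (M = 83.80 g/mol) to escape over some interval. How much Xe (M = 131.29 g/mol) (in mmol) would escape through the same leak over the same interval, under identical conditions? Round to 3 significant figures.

Graham's law gives rate_Xe/rate_Kr = √(M_Kr/M_Xe) = √(83.80/131.29) = √0.6383 = 0.7989.
So the amount for Xe is 501 × 0.7989 = 400 mmol.

400 mmol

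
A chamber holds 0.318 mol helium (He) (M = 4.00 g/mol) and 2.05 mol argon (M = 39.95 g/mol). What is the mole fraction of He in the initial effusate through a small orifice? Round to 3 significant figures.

Effusion rate of each component ∝ n_i/√M_i (partial pressure × 1/√M).
So x_He in the escaping gas = (n_He/√M_He) / Σ(n_i/√M_i)
= (0.318/√4.00) / (0.318/√4.00 + 2.05/√39.95) = 0.1590/(0.1590 + 0.3243) = 0.329.

0.329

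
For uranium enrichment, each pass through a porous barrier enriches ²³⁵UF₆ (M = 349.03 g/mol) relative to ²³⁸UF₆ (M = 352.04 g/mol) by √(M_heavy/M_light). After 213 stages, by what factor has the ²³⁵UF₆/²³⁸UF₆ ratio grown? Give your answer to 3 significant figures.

The single-stage factor is √(M_heavy/M_light), so 213 stages give [√(352.04/349.03)]^213 = (352.04/349.03)^(213/2).
= 1.00862^(213/2) = 2.50.

2.50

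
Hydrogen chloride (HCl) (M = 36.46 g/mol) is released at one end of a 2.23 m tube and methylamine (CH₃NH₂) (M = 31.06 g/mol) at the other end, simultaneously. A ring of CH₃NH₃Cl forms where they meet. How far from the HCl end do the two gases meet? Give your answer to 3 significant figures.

1.07 m

Graham's law gives d_HCl/d_CH₃NH₂ = rate_HCl/rate_CH₃NH₂ = √(M_CH₃NH₂/M_HCl) = √(31.06/36.46) = 0.9230.
With d_HCl + d_CH₃NH₂ = 2.23 m, d_CH₃NH₂ = 2.23/(1 + 0.9230) = 1.160 m.
d_HCl = 2.23 − 1.160 = 1.07 m.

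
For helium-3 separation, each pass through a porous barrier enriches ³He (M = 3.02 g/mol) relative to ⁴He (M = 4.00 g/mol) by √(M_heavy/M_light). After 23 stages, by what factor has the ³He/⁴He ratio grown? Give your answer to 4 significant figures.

The single-stage factor is √(M_heavy/M_light), so 23 stages give [√(4.00/3.02)]^23 = (4.00/3.02)^(23/2).
= 1.32450^(23/2) = 25.33.

25.33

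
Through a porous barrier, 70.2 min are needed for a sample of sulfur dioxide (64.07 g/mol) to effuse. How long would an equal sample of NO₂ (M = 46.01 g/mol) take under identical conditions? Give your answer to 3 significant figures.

59.5 min

From Graham's law, t_NO₂/t_SO₂ = √(M_NO₂/M_SO₂) = √(46.01/64.07) = √0.7181 = 0.8474.
So the time for NO₂ is 70.2 × 0.8474 = 59.5 min.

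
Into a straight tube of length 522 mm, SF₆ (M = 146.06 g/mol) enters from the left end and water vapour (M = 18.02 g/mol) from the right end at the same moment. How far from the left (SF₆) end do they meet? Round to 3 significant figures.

136 mm

The fronts meet when d_SF₆ + d_H₂O = L with d_SF₆/d_H₂O = √(M_H₂O/M_SF₆) (Graham's law). Here √(M_H₂O/M_SF₆) = √(18.02/146.06) = 0.3512.
With d_SF₆ + d_H₂O = 522 mm, d_H₂O = 522/(1 + 0.3512) = 386.3 mm.
d_SF₆ = 522 − 386.3 = 136 mm.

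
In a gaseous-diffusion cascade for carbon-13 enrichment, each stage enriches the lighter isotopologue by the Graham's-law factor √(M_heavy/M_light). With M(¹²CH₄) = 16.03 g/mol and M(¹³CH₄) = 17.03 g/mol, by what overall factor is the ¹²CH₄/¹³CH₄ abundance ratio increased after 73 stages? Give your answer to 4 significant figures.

9.105

After 73 stages the ratio has grown by (√(17.03/16.03))^73 = (17.03/16.03)^(73/2).
= 1.06238^(73/2) = 9.105.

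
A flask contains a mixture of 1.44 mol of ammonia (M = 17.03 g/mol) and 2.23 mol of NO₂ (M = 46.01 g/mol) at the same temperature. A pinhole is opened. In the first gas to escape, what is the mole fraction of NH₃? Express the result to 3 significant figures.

Each component's effusion rate ∝ (its partial pressure)·(1/√M) ∝ n_i/√M_i.
x_NH₃(eff) = (n_NH₃/√M_NH₃) / (n_NH₃/√M_NH₃ + n_NO₂/√M_NO₂)
= (1.44/√17.03) / (1.44/√17.03 + 2.23/√46.01) = 0.3489/(0.3489 + 0.3288) = 0.515.

0.515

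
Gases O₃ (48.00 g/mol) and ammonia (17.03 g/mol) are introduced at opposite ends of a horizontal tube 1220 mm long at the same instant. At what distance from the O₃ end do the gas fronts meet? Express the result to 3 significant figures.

The fronts meet when d_O₃ + d_NH₃ = L with d_O₃/d_NH₃ = √(M_NH₃/M_O₃) (Graham's law). Here √(M_NH₃/M_O₃) = √(17.03/48.00) = 0.5956.
With d_O₃ + d_NH₃ = 1220 mm, d_NH₃ = 1220/(1 + 0.5956) = 764.6 mm.
d_O₃ = 1220 − 764.6 = 455 mm.

455 mm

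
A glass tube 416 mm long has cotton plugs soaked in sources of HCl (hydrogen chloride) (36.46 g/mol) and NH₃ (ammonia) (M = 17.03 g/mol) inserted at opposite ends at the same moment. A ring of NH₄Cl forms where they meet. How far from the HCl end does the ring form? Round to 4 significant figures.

Distances travelled in equal time are proportional to diffusion rates, so d_HCl/d_NH₃ = √(M_NH₃/M_HCl) = √(17.03/36.46) = 0.6834.
With d_HCl + d_NH₃ = 416 mm, d_NH₃ = 416/(1 + 0.6834) = 247.1 mm.
d_HCl = 416 − 247.1 = 168.9 mm.

168.9 mm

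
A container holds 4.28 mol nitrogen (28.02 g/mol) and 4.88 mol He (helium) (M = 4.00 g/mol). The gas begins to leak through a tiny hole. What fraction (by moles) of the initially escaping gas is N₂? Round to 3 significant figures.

Rate_i ∝ x_i/√M_i (Graham's law weighted by mole fraction), so the effusate composition follows n_i/√M_i.
Mole fraction of N₂ in the effusate = (n_N₂/√M_N₂) / (n_N₂/√M_N₂ + n_He/√M_He)
= (4.28/√28.02) / (4.28/√28.02 + 4.88/√4.00) = 0.8086/(0.8086 + 2.440) = 0.249.

0.249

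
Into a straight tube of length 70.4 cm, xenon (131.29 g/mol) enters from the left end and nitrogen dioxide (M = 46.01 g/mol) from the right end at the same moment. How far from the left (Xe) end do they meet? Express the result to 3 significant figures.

26.2 cm

Graham's law gives d_Xe/d_NO₂ = rate_Xe/rate_NO₂ = √(M_NO₂/M_Xe) = √(46.01/131.29) = 0.5920.
With d_Xe + d_NO₂ = 70.4 cm, d_NO₂ = 70.4/(1 + 0.5920) = 44.22 cm.
d_Xe = 70.4 − 44.22 = 26.2 cm.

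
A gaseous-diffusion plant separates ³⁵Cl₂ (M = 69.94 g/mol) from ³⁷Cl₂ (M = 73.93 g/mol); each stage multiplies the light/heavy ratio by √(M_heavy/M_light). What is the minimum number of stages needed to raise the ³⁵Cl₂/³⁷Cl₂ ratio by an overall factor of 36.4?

With α = √(73.93/69.94) per stage, ln α = ½ ln(1.05705) = 0.02774.
Need α^N ≥ 36.4 ⇒ N ≥ ln(36.4) / ln α = 3.595 / 0.02774 = 129.58.
So at least 130 stages are needed.

130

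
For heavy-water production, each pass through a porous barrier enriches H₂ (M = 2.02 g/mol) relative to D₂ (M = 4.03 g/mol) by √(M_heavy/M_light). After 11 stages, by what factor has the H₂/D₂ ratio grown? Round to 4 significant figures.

After 11 stages the ratio has grown by (√(4.03/2.02))^11 = (4.03/2.02)^(11/2).
= 1.99505^(11/2) = 44.64.

44.64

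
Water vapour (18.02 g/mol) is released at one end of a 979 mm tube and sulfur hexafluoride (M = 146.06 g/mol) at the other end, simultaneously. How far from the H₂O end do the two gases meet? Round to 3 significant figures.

Distances travelled in equal time are proportional to diffusion rates, so d_H₂O/d_SF₆ = √(M_SF₆/M_H₂O) = √(146.06/18.02) = 2.847.
With d_H₂O + d_SF₆ = 979 mm, d_SF₆ = 979/(1 + 2.847) = 254.5 mm.
d_H₂O = 979 − 254.5 = 725 mm.

725 mm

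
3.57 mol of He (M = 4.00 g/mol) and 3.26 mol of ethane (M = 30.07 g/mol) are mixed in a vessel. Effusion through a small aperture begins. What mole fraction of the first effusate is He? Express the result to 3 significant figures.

0.750

The effusion rate of species i is ∝ p_i/√M_i ∝ n_i/√M_i.
So x_He in the escaping gas = (n_He/√M_He) / Σ(n_i/√M_i)
= (3.57/√4.00) / (3.57/√4.00 + 3.26/√30.07) = 1.785/(1.785 + 0.5945) = 0.750.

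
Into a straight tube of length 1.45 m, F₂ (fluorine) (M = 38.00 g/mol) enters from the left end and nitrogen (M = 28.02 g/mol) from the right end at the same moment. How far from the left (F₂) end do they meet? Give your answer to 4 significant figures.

0.6699 m

In equal time, each gas travels a distance ∝ its rate ∝ 1/√M, so d_F₂/d_N₂ = √(M_N₂/M_F₂) = √(28.02/38.00) = 0.8587.
With d_F₂ + d_N₂ = 1.45 m, d_N₂ = 1.45/(1 + 0.8587) = 0.7801 m.
d_F₂ = 1.45 − 0.7801 = 0.6699 m.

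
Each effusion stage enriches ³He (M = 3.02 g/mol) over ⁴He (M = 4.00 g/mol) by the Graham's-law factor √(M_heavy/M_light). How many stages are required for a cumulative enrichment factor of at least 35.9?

26

Per stage α = (4.00/3.02)^(1/2) = 1.32450^0.5, giving ln α = 0.1405.
Need α^N ≥ 35.9 ⇒ N ≥ ln(35.9) / ln α = 3.581 / 0.1405 = 25.48.
So at least 26 stages are needed.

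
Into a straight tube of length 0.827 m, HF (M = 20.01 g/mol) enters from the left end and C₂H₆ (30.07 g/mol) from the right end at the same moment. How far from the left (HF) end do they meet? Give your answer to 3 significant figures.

Graham's law gives d_HF/d_C₂H₆ = rate_HF/rate_C₂H₆ = √(M_C₂H₆/M_HF) = √(30.07/20.01) = 1.226.
With d_HF + d_C₂H₆ = 0.827 m, d_C₂H₆ = 0.827/(1 + 1.226) = 0.3715 m.
d_HF = 0.827 − 0.3715 = 0.455 m.

0.455 m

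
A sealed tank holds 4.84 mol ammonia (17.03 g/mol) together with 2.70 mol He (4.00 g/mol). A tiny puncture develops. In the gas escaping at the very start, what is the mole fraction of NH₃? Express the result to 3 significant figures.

0.465

The effusion rate of species i is ∝ p_i/√M_i ∝ n_i/√M_i.
x_NH₃(eff) = (n_NH₃/√M_NH₃) / (n_NH₃/√M_NH₃ + n_He/√M_He)
= (4.84/√17.03) / (4.84/√17.03 + 2.70/√4.00) = 1.173/(1.173 + 1.350) = 0.465.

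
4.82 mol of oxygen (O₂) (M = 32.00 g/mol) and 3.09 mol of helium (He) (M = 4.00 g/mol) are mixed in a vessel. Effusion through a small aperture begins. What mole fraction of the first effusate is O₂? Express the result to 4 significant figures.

0.3555

Effusion rate of each component ∝ n_i/√M_i (partial pressure × 1/√M).
Mole fraction of O₂ in the effusate = (n_O₂/√M_O₂) / (n_O₂/√M_O₂ + n_He/√M_He)
= (4.82/√32.00) / (4.82/√32.00 + 3.09/√4.00) = 0.8521/(0.8521 + 1.545) = 0.3555.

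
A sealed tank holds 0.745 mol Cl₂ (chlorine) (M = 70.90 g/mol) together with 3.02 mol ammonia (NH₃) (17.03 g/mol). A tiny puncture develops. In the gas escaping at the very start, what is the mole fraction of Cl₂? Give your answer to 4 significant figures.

0.1079

Rate_i ∝ x_i/√M_i (Graham's law weighted by mole fraction), so the effusate composition follows n_i/√M_i.
Mole fraction of Cl₂ in the effusate = (n_Cl₂/√M_Cl₂) / (n_Cl₂/√M_Cl₂ + n_NH₃/√M_NH₃)
= (0.745/√70.90) / (0.745/√70.90 + 3.02/√17.03) = 0.08848/(0.08848 + 0.7318) = 0.1079.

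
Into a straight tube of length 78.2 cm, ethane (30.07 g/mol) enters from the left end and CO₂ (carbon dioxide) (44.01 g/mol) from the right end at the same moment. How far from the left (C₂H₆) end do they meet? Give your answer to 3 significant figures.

The fronts meet when d_C₂H₆ + d_CO₂ = L with d_C₂H₆/d_CO₂ = √(M_CO₂/M_C₂H₆) (Graham's law). Here √(M_CO₂/M_C₂H₆) = √(44.01/30.07) = 1.210.
With d_C₂H₆ + d_CO₂ = 78.2 cm, d_CO₂ = 78.2/(1 + 1.210) = 35.39 cm.
d_C₂H₆ = 78.2 − 35.39 = 42.8 cm.

42.8 cm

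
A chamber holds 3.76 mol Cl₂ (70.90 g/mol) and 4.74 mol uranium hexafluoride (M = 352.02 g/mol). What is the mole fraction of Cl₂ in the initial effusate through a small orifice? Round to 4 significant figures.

0.6387

The effusion rate of species i is ∝ p_i/√M_i ∝ n_i/√M_i.
x_Cl₂(eff) = (n_Cl₂/√M_Cl₂) / (n_Cl₂/√M_Cl₂ + n_UF₆/√M_UF₆)
= (3.76/√70.90) / (3.76/√70.90 + 4.74/√352.02) = 0.4465/(0.4465 + 0.2526) = 0.6387.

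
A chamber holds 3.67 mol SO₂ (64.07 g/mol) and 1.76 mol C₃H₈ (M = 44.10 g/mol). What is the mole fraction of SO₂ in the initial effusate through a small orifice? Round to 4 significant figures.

Effusion rate of each component ∝ n_i/√M_i (partial pressure × 1/√M).
x_SO₂(eff) = (n_SO₂/√M_SO₂) / (n_SO₂/√M_SO₂ + n_C₃H₈/√M_C₃H₈)
= (3.67/√64.07) / (3.67/√64.07 + 1.76/√44.10) = 0.4585/(0.4585 + 0.2650) = 0.6337.

0.6337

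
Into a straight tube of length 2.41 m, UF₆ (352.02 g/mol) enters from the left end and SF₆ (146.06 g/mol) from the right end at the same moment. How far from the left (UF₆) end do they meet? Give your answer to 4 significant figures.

0.9442 m

Graham's law gives d_UF₆/d_SF₆ = rate_UF₆/rate_SF₆ = √(M_SF₆/M_UF₆) = √(146.06/352.02) = 0.6441.
With d_UF₆ + d_SF₆ = 2.41 m, d_SF₆ = 2.41/(1 + 0.6441) = 1.466 m.
d_UF₆ = 2.41 − 1.466 = 0.9442 m.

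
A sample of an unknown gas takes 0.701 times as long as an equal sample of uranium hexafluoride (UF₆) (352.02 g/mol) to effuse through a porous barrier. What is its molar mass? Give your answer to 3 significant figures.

Since effusion rate ∝ 1/√M, t_X/t_UF₆ = √(M_X/M_UF₆).
0.701 = √(M_X/352.02)
M_X = 352.02 × 0.701² = 352.02 × 0.4914 = 173 g/mol

173 g/mol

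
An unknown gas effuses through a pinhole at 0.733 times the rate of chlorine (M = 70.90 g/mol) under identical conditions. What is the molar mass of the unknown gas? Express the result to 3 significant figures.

Since effusion rate ∝ 1/√M, rate_X/rate_Cl₂ = √(M_Cl₂/M_X).
0.733 = √(70.90/M_X)
M_X = 70.90 / 0.733² = 70.90 / 0.5373 = 132 g/mol

132 g/mol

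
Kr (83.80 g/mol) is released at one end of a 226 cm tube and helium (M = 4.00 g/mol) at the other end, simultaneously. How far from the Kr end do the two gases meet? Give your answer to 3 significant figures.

40.5 cm

Graham's law gives d_Kr/d_He = rate_Kr/rate_He = √(M_He/M_Kr) = √(4.00/83.80) = 0.2185.
With d_Kr + d_He = 226 cm, d_He = 226/(1 + 0.2185) = 185.5 cm.
d_Kr = 226 − 185.5 = 40.5 cm.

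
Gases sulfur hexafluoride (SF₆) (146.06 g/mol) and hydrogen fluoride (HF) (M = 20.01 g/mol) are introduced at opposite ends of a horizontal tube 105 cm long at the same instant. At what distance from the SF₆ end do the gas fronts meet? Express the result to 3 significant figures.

Distances travelled in equal time are proportional to diffusion rates, so d_SF₆/d_HF = √(M_HF/M_SF₆) = √(20.01/146.06) = 0.3701.
With d_SF₆ + d_HF = 105 cm, d_HF = 105/(1 + 0.3701) = 76.63 cm.
d_SF₆ = 105 − 76.63 = 28.4 cm.

28.4 cm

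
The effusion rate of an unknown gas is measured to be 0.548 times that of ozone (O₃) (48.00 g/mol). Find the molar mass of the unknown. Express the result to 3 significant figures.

160 g/mol

From Graham's law, rate_X/rate_O₃ = √(M_O₃/M_X).
0.548 = √(48.00/M_X)
M_X = 48.00 / 0.548² = 48.00 / 0.3003 = 160 g/mol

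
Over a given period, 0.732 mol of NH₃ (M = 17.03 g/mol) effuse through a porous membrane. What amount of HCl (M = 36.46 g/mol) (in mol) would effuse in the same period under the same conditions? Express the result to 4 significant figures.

0.5003 mol

From Graham's law, rate_HCl/rate_NH₃ = √(M_NH₃/M_HCl) = √(17.03/36.46) = √0.4671 = 0.6834.
So the amount for HCl is 0.732 × 0.6834 = 0.5003 mol.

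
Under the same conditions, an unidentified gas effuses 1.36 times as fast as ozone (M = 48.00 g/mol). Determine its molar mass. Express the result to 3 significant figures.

26.0 g/mol

Graham's law gives rate_X/rate_O₃ = √(M_O₃/M_X).
1.36 = √(48.00/M_X)
M_X = 48.00 / 1.36² = 48.00 / 1.850 = 26.0 g/mol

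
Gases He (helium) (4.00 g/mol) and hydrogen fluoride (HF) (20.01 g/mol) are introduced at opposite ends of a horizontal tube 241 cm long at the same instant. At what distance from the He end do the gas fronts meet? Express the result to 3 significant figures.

Distances travelled in equal time are proportional to diffusion rates, so d_He/d_HF = √(M_HF/M_He) = √(20.01/4.00) = 2.237.
With d_He + d_HF = 241 cm, d_HF = 241/(1 + 2.237) = 74.46 cm.
d_He = 241 − 74.46 = 167 cm.

167 cm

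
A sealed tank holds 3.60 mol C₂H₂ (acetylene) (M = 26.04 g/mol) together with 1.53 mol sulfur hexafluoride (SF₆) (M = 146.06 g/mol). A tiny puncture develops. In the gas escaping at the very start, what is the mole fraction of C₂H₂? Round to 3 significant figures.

Rate_i ∝ x_i/√M_i (Graham's law weighted by mole fraction), so the effusate composition follows n_i/√M_i.
Mole fraction of C₂H₂ in the effusate = (n_C₂H₂/√M_C₂H₂) / (n_C₂H₂/√M_C₂H₂ + n_SF₆/√M_SF₆)
= (3.60/√26.04) / (3.60/√26.04 + 1.53/√146.06) = 0.7055/(0.7055 + 0.1266) = 0.848.

0.848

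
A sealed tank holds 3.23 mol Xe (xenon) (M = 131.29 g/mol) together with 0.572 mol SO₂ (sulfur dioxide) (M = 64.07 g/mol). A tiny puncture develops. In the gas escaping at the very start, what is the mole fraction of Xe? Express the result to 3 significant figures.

The effusion rate of species i is ∝ p_i/√M_i ∝ n_i/√M_i.
So x_Xe in the escaping gas = (n_Xe/√M_Xe) / Σ(n_i/√M_i)
= (3.23/√131.29) / (3.23/√131.29 + 0.572/√64.07) = 0.2819/(0.2819 + 0.07146) = 0.798.

0.798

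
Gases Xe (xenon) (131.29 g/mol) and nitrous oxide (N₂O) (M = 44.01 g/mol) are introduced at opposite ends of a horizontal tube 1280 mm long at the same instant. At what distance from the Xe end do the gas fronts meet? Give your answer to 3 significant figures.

Distances travelled in equal time are proportional to diffusion rates, so d_Xe/d_N₂O = √(M_N₂O/M_Xe) = √(44.01/131.29) = 0.5790.
With d_Xe + d_N₂O = 1280 mm, d_N₂O = 1280/(1 + 0.5790) = 810.7 mm.
d_Xe = 1280 − 810.7 = 469 mm.

469 mm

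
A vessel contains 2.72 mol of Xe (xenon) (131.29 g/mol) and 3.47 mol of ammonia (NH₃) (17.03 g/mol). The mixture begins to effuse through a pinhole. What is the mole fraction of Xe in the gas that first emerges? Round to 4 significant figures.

0.2202

Each component's effusion rate ∝ (its partial pressure)·(1/√M) ∝ n_i/√M_i.
x_Xe(eff) = (n_Xe/√M_Xe) / (n_Xe/√M_Xe + n_NH₃/√M_NH₃)
= (2.72/√131.29) / (2.72/√131.29 + 3.47/√17.03) = 0.2374/(0.2374 + 0.8409) = 0.2202.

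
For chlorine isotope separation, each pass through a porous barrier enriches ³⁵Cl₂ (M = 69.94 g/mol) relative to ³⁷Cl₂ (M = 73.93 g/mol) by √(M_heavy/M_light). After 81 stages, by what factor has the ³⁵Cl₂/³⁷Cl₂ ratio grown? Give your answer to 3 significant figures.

9.46

The single-stage factor is √(M_heavy/M_light), so 81 stages give [√(73.93/69.94)]^81 = (73.93/69.94)^(81/2).
= 1.05705^(81/2) = 9.46.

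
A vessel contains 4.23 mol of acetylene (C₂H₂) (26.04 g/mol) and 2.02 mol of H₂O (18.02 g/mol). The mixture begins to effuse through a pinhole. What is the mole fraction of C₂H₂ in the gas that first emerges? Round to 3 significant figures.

0.635

Rate_i ∝ x_i/√M_i (Graham's law weighted by mole fraction), so the effusate composition follows n_i/√M_i.
x_C₂H₂(eff) = (n_C₂H₂/√M_C₂H₂) / (n_C₂H₂/√M_C₂H₂ + n_H₂O/√M_H₂O)
= (4.23/√26.04) / (4.23/√26.04 + 2.02/√18.02) = 0.8289/(0.8289 + 0.4759) = 0.635.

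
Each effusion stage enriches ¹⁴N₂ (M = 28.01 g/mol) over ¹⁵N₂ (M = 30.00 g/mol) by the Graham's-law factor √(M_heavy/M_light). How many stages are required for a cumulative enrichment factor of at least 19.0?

Per stage α = (30.00/28.01)^(1/2) = 1.07105^0.5, giving ln α = 0.03432.
Need α^N ≥ 19.0 ⇒ N ≥ ln(19.0) / ln α = 2.944 / 0.03432 = 85.80.
Minimum whole number of stages: N = 86.

86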